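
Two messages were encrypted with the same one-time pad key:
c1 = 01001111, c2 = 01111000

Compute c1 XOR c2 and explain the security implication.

Step 1: c1 XOR c2 = (m1 XOR k) XOR (m2 XOR k).
Step 2: By XOR associativity/commutativity: = m1 XOR m2 XOR k XOR k = m1 XOR m2.
Step 3: 01001111 XOR 01111000 = 00110111 = 55.
Step 4: The key cancels out! An attacker learns m1 XOR m2 = 55, revealing the relationship between plaintexts.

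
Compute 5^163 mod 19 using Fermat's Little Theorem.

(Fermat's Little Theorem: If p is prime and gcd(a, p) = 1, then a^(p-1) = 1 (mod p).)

Step 1: Since 19 is prime, by Fermat's Little Theorem: 5^18 = 1 (mod 19).
Step 2: Reduce exponent: 163 mod 18 = 1.
Step 3: So 5^163 = 5^1 (mod 19).
Step 4: 5^1 mod 19 = 5.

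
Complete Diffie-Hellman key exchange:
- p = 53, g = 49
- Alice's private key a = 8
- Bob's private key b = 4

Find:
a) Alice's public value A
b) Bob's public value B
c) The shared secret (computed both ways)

Step 1: A = g^a mod p = 49^8 mod 53 = 28.
Step 2: B = g^b mod p = 49^4 mod 53 = 44.
Step 3: Alice computes s = B^a mod p = 44^8 mod 53 = 15.
Step 4: Bob computes s = A^b mod p = 28^4 mod 53 = 15.
Both sides agree: shared secret = 15.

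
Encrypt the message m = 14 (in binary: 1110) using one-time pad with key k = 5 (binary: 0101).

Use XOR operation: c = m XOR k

Step 1: Write out the XOR operation bit by bit:
  Message: 1110
  Key:     0101
  XOR:     1011
Step 2: Convert to decimal: 1011 = 11.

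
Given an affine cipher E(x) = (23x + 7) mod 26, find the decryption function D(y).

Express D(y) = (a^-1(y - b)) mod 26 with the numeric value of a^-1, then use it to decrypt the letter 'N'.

Step 1: Find a^-1, the modular inverse of 23 mod 26.
Step 2: We need 23 * a^-1 = 1 (mod 26).
Step 3: 23 * 17 = 391 = 15 * 26 + 1, so a^-1 = 17.
Step 4: D(y) = 17(y - 7) mod 26.
Step 5: Apply to 'N' (y = 13): D(13) = 17 * (13 - 7) mod 26 = 17 * 6 mod 26 = 24 -> 'Y'.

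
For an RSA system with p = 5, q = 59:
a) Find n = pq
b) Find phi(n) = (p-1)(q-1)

Step 1: n = p * q = 5 * 59 = 295.
Step 2: phi(n) = (p-1)(q-1) = 4 * 58 = 232.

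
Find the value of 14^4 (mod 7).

Step 1: Compute 14^4 mod 7 step by step, reducing modulo 7 at each step.
  14^1 mod 7 = 0
  14^2 mod 7 = (0 * 14) mod 7 = 0
  14^3 mod 7 = (0 * 14) mod 7 = 0
  14^4 mod 7 = (0 * 14) mod 7 = 0
Step 2: Result = 0.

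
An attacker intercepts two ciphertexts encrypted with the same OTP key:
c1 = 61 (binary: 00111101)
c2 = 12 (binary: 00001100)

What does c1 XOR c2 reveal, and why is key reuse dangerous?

Step 1: c1 XOR c2 = (m1 XOR k) XOR (m2 XOR k).
Step 2: By XOR associativity/commutativity: = m1 XOR m2 XOR k XOR k = m1 XOR m2.
Step 3: 00111101 XOR 00001100 = 00110001 = 49.
Step 4: The key cancels out! An attacker learns m1 XOR m2 = 49, revealing the relationship between plaintexts.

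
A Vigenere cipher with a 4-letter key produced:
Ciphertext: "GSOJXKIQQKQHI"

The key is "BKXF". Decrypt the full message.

Step 1: Key 'BKXF' has length 4. Extended key: BKXFBKXFBKXFB
Step 2: Decrypt each position:
  G(6) - B(1) = 5 = F
  S(18) - K(10) = 8 = I
  O(14) - X(23) = 17 = R
  J(9) - F(5) = 4 = E
  X(23) - B(1) = 22 = W
  K(10) - K(10) = 0 = A
  I(8) - X(23) = 11 = L
  Q(16) - F(5) = 11 = L
  Q(16) - B(1) = 15 = P
  K(10) - K(10) = 0 = A
  Q(16) - X(23) = 19 = T
  H(7) - F(5) = 2 = C
  I(8) - B(1) = 7 = H
Plaintext: FIREWALLPATCH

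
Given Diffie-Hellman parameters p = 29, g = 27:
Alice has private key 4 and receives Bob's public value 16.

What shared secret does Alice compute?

Step 1: s = B^a mod p = 16^4 mod 29.
  16^1 mod 29 = 16
  16^2 mod 29 = (16 * 16) mod 29 = 24
  16^3 mod 29 = (24 * 16) mod 29 = 7
  16^4 mod 29 = (7 * 16) mod 29 = 25
Result: shared secret = 25.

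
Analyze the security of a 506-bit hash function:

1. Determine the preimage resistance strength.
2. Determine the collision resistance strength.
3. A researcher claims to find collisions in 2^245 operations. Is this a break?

Step 1: Preimage resistance requires brute-force of 2^506 operations.
Step 2: Collision resistance (birthday bound) = 2^(506/2) = 2^253.
Step 3: The claimed attack costs 2^245 operations.
Step 4: Since 2^245 < 2^253, the claimed attack beats the generic birthday bound, so collision resistance is broken.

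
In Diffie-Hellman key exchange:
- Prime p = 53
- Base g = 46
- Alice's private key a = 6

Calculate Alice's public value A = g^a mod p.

Step 1: A = g^a mod p = 46^6 mod 53.
  46^1 mod 53 = 46
  46^2 mod 53 = (46 * 46) mod 53 = 49
  46^3 mod 53 = (49 * 46) mod 53 = 28
  46^4 mod 53 = (28 * 46) mod 53 = 16
  46^5 mod 53 = (16 * 46) mod 53 = 47
  46^6 mod 53 = (47 * 46) mod 53 = 42
Result: A = 42.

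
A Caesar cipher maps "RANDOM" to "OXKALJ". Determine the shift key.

Step 1: Compare first letters: R (position 17) -> O (position 14).
Step 2: Shift = (14 - 17) mod 26 = 23.
The shift value is 23.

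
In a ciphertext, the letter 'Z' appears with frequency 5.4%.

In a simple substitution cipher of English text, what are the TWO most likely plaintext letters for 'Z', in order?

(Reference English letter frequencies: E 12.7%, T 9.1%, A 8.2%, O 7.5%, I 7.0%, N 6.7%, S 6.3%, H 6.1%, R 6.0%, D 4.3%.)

Step 1: Observed frequency of 'Z' is 5.4%.
Step 2: Compute distances to each reference frequency and sort:
  R (6.0%): difference = 0.6% <-- BEST
  H (6.1%): difference = 0.7% <-- RUNNER-UP
  S (6.3%): difference = 0.9%
  D (4.3%): difference = 1.1%
  N (6.7%): difference = 1.3%
Step 3: Most likely is 'R' (6.0%, diff 0.6%); second most likely is 'H' (6.1%, diff 0.7%).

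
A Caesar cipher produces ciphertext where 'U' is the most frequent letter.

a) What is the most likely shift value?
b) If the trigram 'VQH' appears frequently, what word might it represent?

Step 1: In English, 'E' is the most frequent letter (12.7%).
Step 2: The most frequent ciphertext letter is 'U' (position 20).
Step 3: Shift = (20 - 4) mod 26 = 16.
Step 4: Decrypt 'VQH' by shifting back 16:
  V -> F
  Q -> A
  H -> R
Step 5: 'VQH' decrypts to 'FAR'.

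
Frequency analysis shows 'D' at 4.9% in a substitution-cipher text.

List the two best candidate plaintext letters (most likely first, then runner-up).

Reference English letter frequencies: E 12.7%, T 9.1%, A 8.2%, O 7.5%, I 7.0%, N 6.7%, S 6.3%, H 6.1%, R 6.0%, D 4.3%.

Step 1: Observed frequency of 'D' is 4.9%.
Step 2: Compute distances to each reference frequency and sort:
  D (4.3%): difference = 0.6% <-- BEST
  R (6.0%): difference = 1.1% <-- RUNNER-UP
  H (6.1%): difference = 1.2%
  S (6.3%): difference = 1.4%
  N (6.7%): difference = 1.8%
Step 3: Most likely is 'D' (4.3%, diff 0.6%); second most likely is 'R' (6.0%, diff 1.1%).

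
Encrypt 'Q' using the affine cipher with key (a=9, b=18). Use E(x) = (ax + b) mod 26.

Step 1: Convert 'Q' to number: x = 16.
Step 2: E(16) = (9 * 16 + 18) mod 26 = 162 mod 26 = 6.
Step 3: Convert 6 back to letter: G.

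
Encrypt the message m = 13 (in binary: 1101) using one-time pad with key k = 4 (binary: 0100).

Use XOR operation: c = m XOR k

Step 1: Write out the XOR operation bit by bit:
  Message: 1101
  Key:     0100
  XOR:     1001
Step 2: Convert to decimal: 1001 = 9.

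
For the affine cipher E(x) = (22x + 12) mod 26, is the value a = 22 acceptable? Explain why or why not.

Step 1: Compute gcd(22, 26).
Step 2: gcd(22, 26) = 2.
Since gcd = 2 != 1, 22 shares a common factor with 26, so it cannot be used.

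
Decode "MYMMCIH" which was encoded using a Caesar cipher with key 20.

Step 1: Reverse the shift by subtracting 20 from each letter position.
  M (position 12) -> position (12-20) mod 26 = 18 -> S
  Y (position 24) -> position (24-20) mod 26 = 4 -> E
  M (position 12) -> position (12-20) mod 26 = 18 -> S
  M (position 12) -> position (12-20) mod 26 = 18 -> S
  C (position 2) -> position (2-20) mod 26 = 8 -> I
  I (position 8) -> position (8-20) mod 26 = 14 -> O
  H (position 7) -> position (7-20) mod 26 = 13 -> N
Decrypted message: SESSION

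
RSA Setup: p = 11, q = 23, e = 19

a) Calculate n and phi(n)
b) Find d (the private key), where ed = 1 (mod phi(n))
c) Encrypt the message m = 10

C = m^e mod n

Step 1: n = 11 * 23 = 253.
Step 2: phi(n) = (11-1)(23-1) = 10 * 22 = 220.
Step 3: Find d = 19^(-1) mod 220 = 139.
  Verify: 19 * 139 = 2641 = 1 (mod 220).
Step 4: C = 10^19 mod 253 = 21.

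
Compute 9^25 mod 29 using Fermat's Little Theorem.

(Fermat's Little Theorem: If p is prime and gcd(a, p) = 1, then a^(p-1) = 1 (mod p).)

Step 1: Since 29 is prime, by Fermat's Little Theorem: 9^28 = 1 (mod 29).
Step 2: Reduce exponent: 25 mod 28 = 25.
Step 3: So 9^25 = 9^25 (mod 29).
Step 4: 9^25 mod 29 = 22.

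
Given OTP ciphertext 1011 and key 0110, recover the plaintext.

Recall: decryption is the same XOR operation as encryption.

Step 1: XOR ciphertext with key:
  Ciphertext: 1011
  Key:        0110
  XOR:        1101
Step 2: Plaintext = 1101 = 13 in decimal.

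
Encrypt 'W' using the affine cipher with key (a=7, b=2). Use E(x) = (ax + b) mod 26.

Step 1: Convert 'W' to number: x = 22.
Step 2: E(22) = (7 * 22 + 2) mod 26 = 156 mod 26 = 0.
Step 3: Convert 0 back to letter: A.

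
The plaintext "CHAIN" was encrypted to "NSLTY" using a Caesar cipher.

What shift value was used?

Step 1: Compare first letters: C (position 2) -> N (position 13).
Step 2: Shift = (13 - 2) mod 26 = 11.
The shift value is 11.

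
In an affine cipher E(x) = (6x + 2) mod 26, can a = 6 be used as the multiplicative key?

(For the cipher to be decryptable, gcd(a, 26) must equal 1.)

Step 1: Compute gcd(6, 26).
Step 2: gcd(6, 26) = 2.
Since gcd = 2 != 1, 6 shares a common factor with 26, so it cannot be used.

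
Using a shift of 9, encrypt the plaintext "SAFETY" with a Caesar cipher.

Step 1: For each letter, shift forward by 9 positions (mod 26).
  S (position 18) -> position (18+9) mod 26 = 1 -> B
  A (position 0) -> position (0+9) mod 26 = 9 -> J
  F (position 5) -> position (5+9) mod 26 = 14 -> O
  E (position 4) -> position (4+9) mod 26 = 13 -> N
  T (position 19) -> position (19+9) mod 26 = 2 -> C
  Y (position 24) -> position (24+9) mod 26 = 7 -> H
Result: BJONCH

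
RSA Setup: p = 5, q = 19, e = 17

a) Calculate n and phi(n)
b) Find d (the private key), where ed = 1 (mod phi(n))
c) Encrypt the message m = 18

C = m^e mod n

Step 1: n = 5 * 19 = 95.
Step 2: phi(n) = (5-1)(19-1) = 4 * 18 = 72.
Step 3: Find d = 17^(-1) mod 72 = 17.
  Verify: 17 * 17 = 289 = 1 (mod 72).
Step 4: C = 18^17 mod 95 = 18.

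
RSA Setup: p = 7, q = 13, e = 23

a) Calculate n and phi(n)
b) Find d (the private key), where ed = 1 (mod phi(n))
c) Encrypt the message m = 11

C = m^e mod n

Step 1: n = 7 * 13 = 91.
Step 2: phi(n) = (7-1)(13-1) = 6 * 12 = 72.
Step 3: Find d = 23^(-1) mod 72 = 47.
  Verify: 23 * 47 = 1081 = 1 (mod 72).
Step 4: C = 11^23 mod 91 = 58.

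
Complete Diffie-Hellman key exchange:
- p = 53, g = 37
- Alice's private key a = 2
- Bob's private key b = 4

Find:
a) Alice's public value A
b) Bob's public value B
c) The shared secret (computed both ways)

Step 1: A = g^a mod p = 37^2 mod 53 = 44.
Step 2: B = g^b mod p = 37^4 mod 53 = 28.
Step 3: Alice computes s = B^a mod p = 28^2 mod 53 = 42.
Step 4: Bob computes s = A^b mod p = 44^4 mod 53 = 42.
Both sides agree: shared secret = 42.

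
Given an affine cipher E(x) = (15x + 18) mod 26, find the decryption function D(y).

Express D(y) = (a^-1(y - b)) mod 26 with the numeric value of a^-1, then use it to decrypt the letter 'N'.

Step 1: Find a^-1, the modular inverse of 15 mod 26.
Step 2: We need 15 * a^-1 = 1 (mod 26).
Step 3: 15 * 7 = 105 = 4 * 26 + 1, so a^-1 = 7.
Step 4: D(y) = 7(y - 18) mod 26.
Step 5: Apply to 'N' (y = 13): D(13) = 7 * (13 - 18) mod 26 = 7 * -5 mod 26 = 17 -> 'R'.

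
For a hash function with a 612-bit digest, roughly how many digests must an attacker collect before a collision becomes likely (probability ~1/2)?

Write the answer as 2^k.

Step 1: The birthday paradox gives collision probability ~50% after sqrt(2^n) = 2^(n/2) hashes.
Step 2: For 612-bit output: 2^(612/2) = 2^306.
Step 3: Approximately 2^306 hash computations needed.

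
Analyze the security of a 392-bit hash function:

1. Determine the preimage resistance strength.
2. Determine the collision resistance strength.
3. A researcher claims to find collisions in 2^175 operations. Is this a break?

Step 1: Preimage resistance requires brute-force of 2^392 operations.
Step 2: Collision resistance (birthday bound) = 2^(392/2) = 2^196.
Step 3: The claimed attack costs 2^175 operations.
Step 4: Since 2^175 < 2^196, the claimed attack beats the generic birthday bound, so collision resistance is broken.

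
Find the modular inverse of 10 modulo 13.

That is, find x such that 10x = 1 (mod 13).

Step 1: We need x such that 10 * x = 1 (mod 13).
Step 2: Using the extended Euclidean algorithm or trial:
  10 * 4 = 40 = 3 * 13 + 1.
Step 3: Since 40 mod 13 = 1, the inverse is x = 4.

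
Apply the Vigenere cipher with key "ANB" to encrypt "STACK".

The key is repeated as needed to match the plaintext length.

Step 1: Repeat key to match plaintext length:
  Plaintext: STACK
  Key:       ANBAN
Step 2: Encrypt each letter:
  S(18) + A(0) = (18+0) mod 26 = 18 = S
  T(19) + N(13) = (19+13) mod 26 = 6 = G
  A(0) + B(1) = (0+1) mod 26 = 1 = B
  C(2) + A(0) = (2+0) mod 26 = 2 = C
  K(10) + N(13) = (10+13) mod 26 = 23 = X
Ciphertext: SGBCX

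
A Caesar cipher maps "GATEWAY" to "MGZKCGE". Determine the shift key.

Step 1: Compare first letters: G (position 6) -> M (position 12).
Step 2: Shift = (12 - 6) mod 26 = 6.
The shift value is 6.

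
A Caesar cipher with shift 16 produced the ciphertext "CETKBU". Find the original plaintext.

Step 1: Reverse the shift by subtracting 16 from each letter position.
  C (position 2) -> position (2-16) mod 26 = 12 -> M
  E (position 4) -> position (4-16) mod 26 = 14 -> O
  T (position 19) -> position (19-16) mod 26 = 3 -> D
  K (position 10) -> position (10-16) mod 26 = 20 -> U
  B (position 1) -> position (1-16) mod 26 = 11 -> L
  U (position 20) -> position (20-16) mod 26 = 4 -> E
Decrypted message: MODULE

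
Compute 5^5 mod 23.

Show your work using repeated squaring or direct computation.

Step 1: Compute 5^5 mod 23 step by step, reducing modulo 23 at each step.
  5^1 mod 23 = 5
  5^2 mod 23 = (5 * 5) mod 23 = 2
  5^3 mod 23 = (2 * 5) mod 23 = 10
  5^4 mod 23 = (10 * 5) mod 23 = 4
  5^5 mod 23 = (4 * 5) mod 23 = 20
Step 2: Result = 20.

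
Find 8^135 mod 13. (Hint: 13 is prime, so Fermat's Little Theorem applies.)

Step 1: Since 13 is prime, by Fermat's Little Theorem: 8^12 = 1 (mod 13).
Step 2: Reduce exponent: 135 mod 12 = 3.
Step 3: So 8^135 = 8^3 (mod 13).
Step 4: 8^3 mod 13 = 5.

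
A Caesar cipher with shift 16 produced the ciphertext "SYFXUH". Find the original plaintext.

Step 1: Reverse the shift by subtracting 16 from each letter position.
  S (position 18) -> position (18-16) mod 26 = 2 -> C
  Y (position 24) -> position (24-16) mod 26 = 8 -> I
  F (position 5) -> position (5-16) mod 26 = 15 -> P
  X (position 23) -> position (23-16) mod 26 = 7 -> H
  U (position 20) -> position (20-16) mod 26 = 4 -> E
  H (position 7) -> position (7-16) mod 26 = 17 -> R
Decrypted message: CIPHER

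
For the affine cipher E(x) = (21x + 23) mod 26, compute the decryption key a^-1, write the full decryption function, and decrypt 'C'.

Step 1: Find a^-1, the modular inverse of 21 mod 26.
Step 2: We need 21 * a^-1 = 1 (mod 26).
Step 3: 21 * 5 = 105 = 4 * 26 + 1, so a^-1 = 5.
Step 4: D(y) = 5(y - 23) mod 26.
Step 5: Apply to 'C' (y = 2): D(2) = 5 * (2 - 23) mod 26 = 5 * -21 mod 26 = 25 -> 'Z'.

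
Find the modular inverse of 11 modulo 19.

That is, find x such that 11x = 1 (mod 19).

Step 1: We need x such that 11 * x = 1 (mod 19).
Step 2: Using the extended Euclidean algorithm or trial:
  11 * 7 = 77 = 4 * 19 + 1.
Step 3: Since 77 mod 19 = 1, the inverse is x = 7.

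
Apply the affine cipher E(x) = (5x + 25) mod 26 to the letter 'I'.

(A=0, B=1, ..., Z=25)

Step 1: Convert 'I' to number: x = 8.
Step 2: E(8) = (5 * 8 + 25) mod 26 = 65 mod 26 = 13.
Step 3: Convert 13 back to letter: N.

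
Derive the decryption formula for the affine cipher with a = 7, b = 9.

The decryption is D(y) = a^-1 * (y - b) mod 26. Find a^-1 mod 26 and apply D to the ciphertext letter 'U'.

Step 1: Find a^-1, the modular inverse of 7 mod 26.
Step 2: We need 7 * a^-1 = 1 (mod 26).
Step 3: 7 * 15 = 105 = 4 * 26 + 1, so a^-1 = 15.
Step 4: D(y) = 15(y - 9) mod 26.
Step 5: Apply to 'U' (y = 20): D(20) = 15 * (20 - 9) mod 26 = 15 * 11 mod 26 = 9 -> 'J'.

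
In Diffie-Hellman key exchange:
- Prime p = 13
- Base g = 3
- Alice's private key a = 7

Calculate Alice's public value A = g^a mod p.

Step 1: A = g^a mod p = 3^7 mod 13.
  3^1 mod 13 = 3
  3^2 mod 13 = (3 * 3) mod 13 = 9
  3^3 mod 13 = (9 * 3) mod 13 = 1
  3^4 mod 13 = (1 * 3) mod 13 = 3
  3^5 mod 13 = (3 * 3) mod 13 = 9
  3^6 mod 13 = (9 * 3) mod 13 = 1
  3^7 mod 13 = (1 * 3) mod 13 = 3
Result: A = 3.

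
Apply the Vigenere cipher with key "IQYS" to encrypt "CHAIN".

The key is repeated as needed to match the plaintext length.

Step 1: Repeat key to match plaintext length:
  Plaintext: CHAIN
  Key:       IQYSI
Step 2: Encrypt each letter:
  C(2) + I(8) = (2+8) mod 26 = 10 = K
  H(7) + Q(16) = (7+16) mod 26 = 23 = X
  A(0) + Y(24) = (0+24) mod 26 = 24 = Y
  I(8) + S(18) = (8+18) mod 26 = 0 = A
  N(13) + I(8) = (13+8) mod 26 = 21 = V
Ciphertext: KXYAV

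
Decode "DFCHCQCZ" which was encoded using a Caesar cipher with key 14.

Step 1: Reverse the shift by subtracting 14 from each letter position.
  D (position 3) -> position (3-14) mod 26 = 15 -> P
  F (position 5) -> position (5-14) mod 26 = 17 -> R
  C (position 2) -> position (2-14) mod 26 = 14 -> O
  H (position 7) -> position (7-14) mod 26 = 19 -> T
  C (position 2) -> position (2-14) mod 26 = 14 -> O
  Q (position 16) -> position (16-14) mod 26 = 2 -> C
  C (position 2) -> position (2-14) mod 26 = 14 -> O
  Z (position 25) -> position (25-14) mod 26 = 11 -> L
Decrypted message: PROTOCOL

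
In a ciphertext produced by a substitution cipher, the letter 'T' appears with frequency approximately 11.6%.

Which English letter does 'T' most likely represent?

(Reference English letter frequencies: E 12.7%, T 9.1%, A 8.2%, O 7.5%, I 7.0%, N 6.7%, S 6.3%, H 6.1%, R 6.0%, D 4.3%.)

Step 1: The observed frequency is 11.6%.
Step 2: Compare with English frequencies:
  E: 12.7% (difference: 1.1%) <-- closest
  T: 9.1% (difference: 2.5%)
  A: 8.2% (difference: 3.4%)
  O: 7.5% (difference: 4.1%)
  I: 7.0% (difference: 4.6%)
  N: 6.7% (difference: 4.9%)
  S: 6.3% (difference: 5.3%)
  H: 6.1% (difference: 5.5%)
  R: 6.0% (difference: 5.6%)
  D: 4.3% (difference: 7.3%)
Step 3: 'T' most likely represents 'E' (frequency 12.7%).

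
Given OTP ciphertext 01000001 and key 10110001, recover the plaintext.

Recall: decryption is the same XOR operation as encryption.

Step 1: XOR ciphertext with key:
  Ciphertext: 01000001
  Key:        10110001
  XOR:        11110000
Step 2: Plaintext = 11110000 = 240 in decimal.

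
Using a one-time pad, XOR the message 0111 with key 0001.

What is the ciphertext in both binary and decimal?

Step 1: Write out the XOR operation bit by bit:
  Message: 0111
  Key:     0001
  XOR:     0110
Step 2: Convert to decimal: 0110 = 6.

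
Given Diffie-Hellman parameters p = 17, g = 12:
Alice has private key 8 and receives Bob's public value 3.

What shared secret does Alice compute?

Step 1: s = B^a mod p = 3^8 mod 17.
  3^1 mod 17 = 3
  3^2 mod 17 = (3 * 3) mod 17 = 9
  3^3 mod 17 = (9 * 3) mod 17 = 10
  3^4 mod 17 = (10 * 3) mod 17 = 13
  3^5 mod 17 = (13 * 3) mod 17 = 5
  3^6 mod 17 = (5 * 3) mod 17 = 15
  3^7 mod 17 = (15 * 3) mod 17 = 11
  3^8 mod 17 = (11 * 3) mod 17 = 16
Result: shared secret = 16.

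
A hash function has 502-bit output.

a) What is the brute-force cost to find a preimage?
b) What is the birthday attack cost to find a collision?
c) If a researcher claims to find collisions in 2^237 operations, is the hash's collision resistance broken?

Step 1: Preimage resistance requires brute-force of 2^502 operations.
Step 2: Collision resistance (birthday bound) = 2^(502/2) = 2^251.
Step 3: The claimed attack costs 2^237 operations.
Step 4: Since 2^237 < 2^251, the claimed attack beats the generic birthday bound, so collision resistance is broken.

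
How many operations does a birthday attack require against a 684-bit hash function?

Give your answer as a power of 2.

Step 1: The birthday paradox gives collision probability ~50% after sqrt(2^n) = 2^(n/2) hashes.
Step 2: For 684-bit output: 2^(684/2) = 2^342.
Step 3: Approximately 2^342 hash computations needed.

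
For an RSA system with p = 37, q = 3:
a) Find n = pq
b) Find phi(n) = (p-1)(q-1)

Step 1: n = p * q = 37 * 3 = 111.
Step 2: phi(n) = (p-1)(q-1) = 36 * 2 = 72.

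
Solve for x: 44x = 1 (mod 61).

Step 1: We need x such that 44 * x = 1 (mod 61).
Step 2: Using the extended Euclidean algorithm or trial:
  44 * 43 = 1892 = 31 * 61 + 1.
Step 3: Since 1892 mod 61 = 1, the inverse is x = 43.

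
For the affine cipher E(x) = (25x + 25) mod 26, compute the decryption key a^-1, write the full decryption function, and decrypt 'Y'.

Step 1: Find a^-1, the modular inverse of 25 mod 26.
Step 2: We need 25 * a^-1 = 1 (mod 26).
Step 3: 25 * 25 = 625 = 24 * 26 + 1, so a^-1 = 25.
Step 4: D(y) = 25(y - 25) mod 26.
Step 5: Apply to 'Y' (y = 24): D(24) = 25 * (24 - 25) mod 26 = 25 * -1 mod 26 = 1 -> 'B'.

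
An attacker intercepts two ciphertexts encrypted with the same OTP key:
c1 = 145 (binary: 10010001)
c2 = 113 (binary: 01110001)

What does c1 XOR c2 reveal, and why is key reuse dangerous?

Step 1: c1 XOR c2 = (m1 XOR k) XOR (m2 XOR k).
Step 2: By XOR associativity/commutativity: = m1 XOR m2 XOR k XOR k = m1 XOR m2.
Step 3: 10010001 XOR 01110001 = 11100000 = 224.
Step 4: The key cancels out! An attacker learns m1 XOR m2 = 224, revealing the relationship between plaintexts.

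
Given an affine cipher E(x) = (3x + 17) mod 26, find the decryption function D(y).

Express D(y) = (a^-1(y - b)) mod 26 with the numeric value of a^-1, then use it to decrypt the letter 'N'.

Step 1: Find a^-1, the modular inverse of 3 mod 26.
Step 2: We need 3 * a^-1 = 1 (mod 26).
Step 3: 3 * 9 = 27 = 1 * 26 + 1, so a^-1 = 9.
Step 4: D(y) = 9(y - 17) mod 26.
Step 5: Apply to 'N' (y = 13): D(13) = 9 * (13 - 17) mod 26 = 9 * -4 mod 26 = 16 -> 'Q'.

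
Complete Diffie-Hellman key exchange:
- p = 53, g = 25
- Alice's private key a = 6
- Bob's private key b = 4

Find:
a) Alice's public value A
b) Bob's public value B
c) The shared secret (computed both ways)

Step 1: A = g^a mod p = 25^6 mod 53 = 47.
Step 2: B = g^b mod p = 25^4 mod 53 = 15.
Step 3: Alice computes s = B^a mod p = 15^6 mod 53 = 24.
Step 4: Bob computes s = A^b mod p = 47^4 mod 53 = 24.
Both sides agree: shared secret = 24.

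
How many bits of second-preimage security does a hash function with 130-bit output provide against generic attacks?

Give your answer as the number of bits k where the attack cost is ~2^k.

Step 1: The hash has a 130-bit output.
Step 2: Second-preimage resistance means: given a specific input x, it should be infeasible to find a different y with h(y) = h(x).
With a 130-bit output, a generic search for a second preimage costs about 2^130 evaluations (each trial matches the fixed target with probability 2^-130).
Step 3: Security level = 130 bits.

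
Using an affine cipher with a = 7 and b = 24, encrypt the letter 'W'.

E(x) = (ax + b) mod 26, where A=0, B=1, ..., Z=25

Step 1: Convert 'W' to number: x = 22.
Step 2: E(22) = (7 * 22 + 24) mod 26 = 178 mod 26 = 22.
Step 3: Convert 22 back to letter: W.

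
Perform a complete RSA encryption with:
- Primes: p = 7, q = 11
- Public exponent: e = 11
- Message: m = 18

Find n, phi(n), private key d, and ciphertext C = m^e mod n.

Step 1: n = 7 * 11 = 77.
Step 2: phi(n) = (7-1)(11-1) = 6 * 10 = 60.
Step 3: Find d = 11^(-1) mod 60 = 11.
  Verify: 11 * 11 = 121 = 1 (mod 60).
Step 4: C = 18^11 mod 77 = 51.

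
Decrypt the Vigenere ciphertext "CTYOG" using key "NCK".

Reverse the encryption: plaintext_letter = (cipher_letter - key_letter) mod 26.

Step 1: Extend key: NCKNC
Step 2: Decrypt each letter (c - k) mod 26:
  C(2) - N(13) = (2-13) mod 26 = 15 = P
  T(19) - C(2) = (19-2) mod 26 = 17 = R
  Y(24) - K(10) = (24-10) mod 26 = 14 = O
  O(14) - N(13) = (14-13) mod 26 = 1 = B
  G(6) - C(2) = (6-2) mod 26 = 4 = E
Plaintext: PROBE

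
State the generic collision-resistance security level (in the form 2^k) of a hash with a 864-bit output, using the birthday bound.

Step 1: The birthday paradox gives collision probability ~50% after sqrt(2^n) = 2^(n/2) hashes.
Step 2: For 864-bit output: 2^(864/2) = 2^432.
Step 3: Approximately 2^432 hash computations needed.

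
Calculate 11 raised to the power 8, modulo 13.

Step 1: Compute 11^8 mod 13 step by step, reducing modulo 13 at each step.
  11^1 mod 13 = 11
  11^2 mod 13 = (11 * 11) mod 13 = 4
  11^3 mod 13 = (4 * 11) mod 13 = 5
  11^4 mod 13 = (5 * 11) mod 13 = 3
  11^5 mod 13 = (3 * 11) mod 13 = 7
  11^6 mod 13 = (7 * 11) mod 13 = 12
  11^7 mod 13 = (12 * 11) mod 13 = 2
  11^8 mod 13 = (2 * 11) mod 13 = 9
Step 2: Result = 9.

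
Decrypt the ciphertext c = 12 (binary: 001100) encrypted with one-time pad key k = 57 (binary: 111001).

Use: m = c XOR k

Step 1: XOR ciphertext with key:
  Ciphertext: 001100
  Key:        111001
  XOR:        110101
Step 2: Plaintext = 110101 = 53 in decimal.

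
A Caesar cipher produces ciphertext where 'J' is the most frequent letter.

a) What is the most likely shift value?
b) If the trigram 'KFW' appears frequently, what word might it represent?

Step 1: In English, 'E' is the most frequent letter (12.7%).
Step 2: The most frequent ciphertext letter is 'J' (position 9).
Step 3: Shift = (9 - 4) mod 26 = 5.
Step 4: Decrypt 'KFW' by shifting back 5:
  K -> F
  F -> A
  W -> R
Step 5: 'KFW' decrypts to 'FAR'.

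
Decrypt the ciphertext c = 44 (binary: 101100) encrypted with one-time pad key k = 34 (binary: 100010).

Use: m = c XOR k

Step 1: XOR ciphertext with key:
  Ciphertext: 101100
  Key:        100010
  XOR:        001110
Step 2: Plaintext = 001110 = 14 in decimal.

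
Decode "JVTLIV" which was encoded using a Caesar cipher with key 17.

Step 1: Reverse the shift by subtracting 17 from each letter position.
  J (position 9) -> position (9-17) mod 26 = 18 -> S
  V (position 21) -> position (21-17) mod 26 = 4 -> E
  T (position 19) -> position (19-17) mod 26 = 2 -> C
  L (position 11) -> position (11-17) mod 26 = 20 -> U
  I (position 8) -> position (8-17) mod 26 = 17 -> R
  V (position 21) -> position (21-17) mod 26 = 4 -> E
Decrypted message: SECURE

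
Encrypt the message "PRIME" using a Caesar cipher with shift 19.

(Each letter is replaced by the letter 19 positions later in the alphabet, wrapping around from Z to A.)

Step 1: For each letter, shift forward by 19 positions (mod 26).
  P (position 15) -> position (15+19) mod 26 = 8 -> I
  R (position 17) -> position (17+19) mod 26 = 10 -> K
  I (position 8) -> position (8+19) mod 26 = 1 -> B
  M (position 12) -> position (12+19) mod 26 = 5 -> F
  E (position 4) -> position (4+19) mod 26 = 23 -> X
Result: IKBFX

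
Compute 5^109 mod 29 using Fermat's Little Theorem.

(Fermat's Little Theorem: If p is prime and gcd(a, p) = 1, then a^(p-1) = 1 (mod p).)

Step 1: Since 29 is prime, by Fermat's Little Theorem: 5^28 = 1 (mod 29).
Step 2: Reduce exponent: 109 mod 28 = 25.
Step 3: So 5^109 = 5^25 (mod 29).
Step 4: 5^25 mod 29 = 13.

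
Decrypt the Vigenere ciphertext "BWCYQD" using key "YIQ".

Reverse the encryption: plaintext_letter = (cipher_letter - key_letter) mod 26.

Step 1: Extend key: YIQYIQ
Step 2: Decrypt each letter (c - k) mod 26:
  B(1) - Y(24) = (1-24) mod 26 = 3 = D
  W(22) - I(8) = (22-8) mod 26 = 14 = O
  C(2) - Q(16) = (2-16) mod 26 = 12 = M
  Y(24) - Y(24) = (24-24) mod 26 = 0 = A
  Q(16) - I(8) = (16-8) mod 26 = 8 = I
  D(3) - Q(16) = (3-16) mod 26 = 13 = N
Plaintext: DOMAIN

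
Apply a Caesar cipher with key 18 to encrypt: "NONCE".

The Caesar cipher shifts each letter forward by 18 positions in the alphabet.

Step 1: For each letter, shift forward by 18 positions (mod 26).
  N (position 13) -> position (13+18) mod 26 = 5 -> F
  O (position 14) -> position (14+18) mod 26 = 6 -> G
  N (position 13) -> position (13+18) mod 26 = 5 -> F
  C (position 2) -> position (2+18) mod 26 = 20 -> U
  E (position 4) -> position (4+18) mod 26 = 22 -> W
Result: FGFUW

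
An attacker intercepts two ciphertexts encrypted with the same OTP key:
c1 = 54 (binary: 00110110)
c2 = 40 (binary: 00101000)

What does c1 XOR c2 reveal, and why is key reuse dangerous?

Step 1: c1 XOR c2 = (m1 XOR k) XOR (m2 XOR k).
Step 2: By XOR associativity/commutativity: = m1 XOR m2 XOR k XOR k = m1 XOR m2.
Step 3: 00110110 XOR 00101000 = 00011110 = 30.
Step 4: The key cancels out! An attacker learns m1 XOR m2 = 30, revealing the relationship between plaintexts.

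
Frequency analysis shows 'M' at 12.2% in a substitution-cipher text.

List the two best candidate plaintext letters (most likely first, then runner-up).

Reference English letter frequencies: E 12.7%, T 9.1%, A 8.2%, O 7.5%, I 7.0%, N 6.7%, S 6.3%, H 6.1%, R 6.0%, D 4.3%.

Step 1: Observed frequency of 'M' is 12.2%.
Step 2: Compute distances to each reference frequency and sort:
  E (12.7%): difference = 0.5% <-- BEST
  T (9.1%): difference = 3.1% <-- RUNNER-UP
  A (8.2%): difference = 4.0%
  O (7.5%): difference = 4.7%
  I (7.0%): difference = 5.2%
Step 3: Most likely is 'E' (12.7%, diff 0.5%); second most likely is 'T' (9.1%, diff 3.1%).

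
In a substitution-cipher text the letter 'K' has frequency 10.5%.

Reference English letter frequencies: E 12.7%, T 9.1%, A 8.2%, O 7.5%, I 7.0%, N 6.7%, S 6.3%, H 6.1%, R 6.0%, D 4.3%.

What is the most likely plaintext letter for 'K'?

Step 1: The observed frequency is 10.5%.
Step 2: Compare with English frequencies:
  E: 12.7% (difference: 2.2%)
  T: 9.1% (difference: 1.4%) <-- closest
  A: 8.2% (difference: 2.3%)
  O: 7.5% (difference: 3.0%)
  I: 7.0% (difference: 3.5%)
  N: 6.7% (difference: 3.8%)
  S: 6.3% (difference: 4.2%)
  H: 6.1% (difference: 4.4%)
  R: 6.0% (difference: 4.5%)
  D: 4.3% (difference: 6.2%)
Step 3: 'K' most likely represents 'T' (frequency 9.1%).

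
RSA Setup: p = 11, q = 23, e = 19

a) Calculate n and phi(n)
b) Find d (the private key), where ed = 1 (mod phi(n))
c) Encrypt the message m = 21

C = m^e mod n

Step 1: n = 11 * 23 = 253.
Step 2: phi(n) = (11-1)(23-1) = 10 * 22 = 220.
Step 3: Find d = 19^(-1) mod 220 = 139.
  Verify: 19 * 139 = 2641 = 1 (mod 220).
Step 4: C = 21^19 mod 253 = 43.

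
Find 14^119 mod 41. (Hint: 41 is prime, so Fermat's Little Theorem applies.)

Step 1: Since 41 is prime, by Fermat's Little Theorem: 14^40 = 1 (mod 41).
Step 2: Reduce exponent: 119 mod 40 = 39.
Step 3: So 14^119 = 14^39 (mod 41).
Step 4: 14^39 mod 41 = 3.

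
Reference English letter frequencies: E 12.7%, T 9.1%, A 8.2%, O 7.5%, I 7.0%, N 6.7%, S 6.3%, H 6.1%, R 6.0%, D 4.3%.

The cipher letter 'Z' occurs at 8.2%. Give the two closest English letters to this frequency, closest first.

Step 1: Observed frequency of 'Z' is 8.2%.
Step 2: Compute distances to each reference frequency and sort:
  A (8.2%): difference = 0.0% <-- BEST
  O (7.5%): difference = 0.7% <-- RUNNER-UP
  T (9.1%): difference = 0.9%
  I (7.0%): difference = 1.2%
  N (6.7%): difference = 1.5%
Step 3: Most likely is 'A' (8.2%, diff 0.0%); second most likely is 'O' (7.5%, diff 0.7%).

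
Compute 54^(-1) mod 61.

Step 1: We need x such that 54 * x = 1 (mod 61).
Step 2: Using the extended Euclidean algorithm or trial:
  54 * 26 = 1404 = 23 * 61 + 1.
Step 3: Since 1404 mod 61 = 1, the inverse is x = 26.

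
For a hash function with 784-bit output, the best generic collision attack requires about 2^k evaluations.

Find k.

Step 1: The hash has a 784-bit output.
Step 2: Collision resistance means it should be infeasible to find any x != y with h(x) = h(y).
By the birthday bound, a generic collision search succeeds after about sqrt(2^784) = 2^(784/2) = 2^392 evaluations.
Step 3: Security level = 392 bits.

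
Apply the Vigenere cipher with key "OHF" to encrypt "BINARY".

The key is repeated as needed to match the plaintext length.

Step 1: Repeat key to match plaintext length:
  Plaintext: BINARY
  Key:       OHFOHF
Step 2: Encrypt each letter:
  B(1) + O(14) = (1+14) mod 26 = 15 = P
  I(8) + H(7) = (8+7) mod 26 = 15 = P
  N(13) + F(5) = (13+5) mod 26 = 18 = S
  A(0) + O(14) = (0+14) mod 26 = 14 = O
  R(17) + H(7) = (17+7) mod 26 = 24 = Y
  Y(24) + F(5) = (24+5) mod 26 = 3 = D
Ciphertext: PPSOYD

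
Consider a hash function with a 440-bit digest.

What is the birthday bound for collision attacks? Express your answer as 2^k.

Step 1: The birthday paradox gives collision probability ~50% after sqrt(2^n) = 2^(n/2) hashes.
Step 2: For 440-bit output: 2^(440/2) = 2^220.
Step 3: Approximately 2^220 hash computations needed.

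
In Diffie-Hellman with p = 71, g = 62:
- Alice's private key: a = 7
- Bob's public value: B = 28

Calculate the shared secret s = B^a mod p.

Step 1: s = B^a mod p = 28^7 mod 71.
  28^1 mod 71 = 28
  28^2 mod 71 = (28 * 28) mod 71 = 3
  28^3 mod 71 = (3 * 28) mod 71 = 13
  28^4 mod 71 = (13 * 28) mod 71 = 9
  28^5 mod 71 = (9 * 28) mod 71 = 39
  28^6 mod 71 = (39 * 28) mod 71 = 27
  28^7 mod 71 = (27 * 28) mod 71 = 46
Result: shared secret = 46.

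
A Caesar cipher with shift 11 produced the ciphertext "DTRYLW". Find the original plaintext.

Step 1: Reverse the shift by subtracting 11 from each letter position.
  D (position 3) -> position (3-11) mod 26 = 18 -> S
  T (position 19) -> position (19-11) mod 26 = 8 -> I
  R (position 17) -> position (17-11) mod 26 = 6 -> G
  Y (position 24) -> position (24-11) mod 26 = 13 -> N
  L (position 11) -> position (11-11) mod 26 = 0 -> A
  W (position 22) -> position (22-11) mod 26 = 11 -> L
Decrypted message: SIGNAL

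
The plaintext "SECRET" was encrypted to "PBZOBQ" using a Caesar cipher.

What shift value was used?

Step 1: Compare first letters: S (position 18) -> P (position 15).
Step 2: Shift = (15 - 18) mod 26 = 23.
The shift value is 23.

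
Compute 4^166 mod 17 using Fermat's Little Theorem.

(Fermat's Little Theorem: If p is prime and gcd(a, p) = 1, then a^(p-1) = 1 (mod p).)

Step 1: Since 17 is prime, by Fermat's Little Theorem: 4^16 = 1 (mod 17).
Step 2: Reduce exponent: 166 mod 16 = 6.
Step 3: So 4^166 = 4^6 (mod 17).
Step 4: 4^6 mod 17 = 16.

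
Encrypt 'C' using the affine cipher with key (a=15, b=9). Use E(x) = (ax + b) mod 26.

Step 1: Convert 'C' to number: x = 2.
Step 2: E(2) = (15 * 2 + 9) mod 26 = 39 mod 26 = 13.
Step 3: Convert 13 back to letter: N.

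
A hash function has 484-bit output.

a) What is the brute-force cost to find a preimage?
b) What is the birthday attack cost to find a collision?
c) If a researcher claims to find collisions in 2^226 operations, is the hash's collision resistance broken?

Step 1: Preimage resistance requires brute-force of 2^484 operations.
Step 2: Collision resistance (birthday bound) = 2^(484/2) = 2^242.
Step 3: The claimed attack costs 2^226 operations.
Step 4: Since 2^226 < 2^242, the claimed attack beats the generic birthday bound, so collision resistance is broken.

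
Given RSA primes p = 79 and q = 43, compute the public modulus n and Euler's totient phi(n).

Step 1: n = p * q = 79 * 43 = 3397.
Step 2: phi(n) = (p-1)(q-1) = 78 * 42 = 3276.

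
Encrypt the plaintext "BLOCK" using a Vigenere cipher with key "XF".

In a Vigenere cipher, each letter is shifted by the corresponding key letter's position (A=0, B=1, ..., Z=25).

Step 1: Repeat key to match plaintext length:
  Plaintext: BLOCK
  Key:       XFXFX
Step 2: Encrypt each letter:
  B(1) + X(23) = (1+23) mod 26 = 24 = Y
  L(11) + F(5) = (11+5) mod 26 = 16 = Q
  O(14) + X(23) = (14+23) mod 26 = 11 = L
  C(2) + F(5) = (2+5) mod 26 = 7 = H
  K(10) + X(23) = (10+23) mod 26 = 7 = H
Ciphertext: YQLHH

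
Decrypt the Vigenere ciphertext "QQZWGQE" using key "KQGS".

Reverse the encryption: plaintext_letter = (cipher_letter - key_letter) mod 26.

Step 1: Extend key: KQGSKQG
Step 2: Decrypt each letter (c - k) mod 26:
  Q(16) - K(10) = (16-10) mod 26 = 6 = G
  Q(16) - Q(16) = (16-16) mod 26 = 0 = A
  Z(25) - G(6) = (25-6) mod 26 = 19 = T
  W(22) - S(18) = (22-18) mod 26 = 4 = E
  G(6) - K(10) = (6-10) mod 26 = 22 = W
  Q(16) - Q(16) = (16-16) mod 26 = 0 = A
  E(4) - G(6) = (4-6) mod 26 = 24 = Y
Plaintext: GATEWAY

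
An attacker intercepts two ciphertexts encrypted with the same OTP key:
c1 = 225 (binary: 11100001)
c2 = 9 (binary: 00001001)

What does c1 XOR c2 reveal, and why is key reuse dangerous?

Step 1: c1 XOR c2 = (m1 XOR k) XOR (m2 XOR k).
Step 2: By XOR associativity/commutativity: = m1 XOR m2 XOR k XOR k = m1 XOR m2.
Step 3: 11100001 XOR 00001001 = 11101000 = 232.
Step 4: The key cancels out! An attacker learns m1 XOR m2 = 232, revealing the relationship between plaintexts.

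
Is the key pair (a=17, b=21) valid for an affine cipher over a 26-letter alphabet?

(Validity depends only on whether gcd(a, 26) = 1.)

Step 1: Compute gcd(17, 26).
Step 2: gcd(17, 26) = 1.
Since gcd = 1, 17 is coprime with 26, so it is a valid key.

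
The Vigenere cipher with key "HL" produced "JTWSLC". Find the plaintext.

Step 1: Extend key: HLHLHL
Step 2: Decrypt each letter (c - k) mod 26:
  J(9) - H(7) = (9-7) mod 26 = 2 = C
  T(19) - L(11) = (19-11) mod 26 = 8 = I
  W(22) - H(7) = (22-7) mod 26 = 15 = P
  S(18) - L(11) = (18-11) mod 26 = 7 = H
  L(11) - H(7) = (11-7) mod 26 = 4 = E
  C(2) - L(11) = (2-11) mod 26 = 17 = R
Plaintext: CIPHER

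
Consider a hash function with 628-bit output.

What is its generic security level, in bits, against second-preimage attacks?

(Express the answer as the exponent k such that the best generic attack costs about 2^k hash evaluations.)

Step 1: The hash has a 628-bit output.
Step 2: Second-preimage resistance means: given a specific input x, it should be infeasible to find a different y with h(y) = h(x).
With a 628-bit output, a generic search for a second preimage costs about 2^628 evaluations (each trial matches the fixed target with probability 2^-628).
Step 3: Security level = 628 bits.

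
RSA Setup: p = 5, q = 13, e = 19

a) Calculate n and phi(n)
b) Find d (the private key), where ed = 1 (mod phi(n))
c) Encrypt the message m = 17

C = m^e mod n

Step 1: n = 5 * 13 = 65.
Step 2: phi(n) = (5-1)(13-1) = 4 * 12 = 48.
Step 3: Find d = 19^(-1) mod 48 = 43.
  Verify: 19 * 43 = 817 = 1 (mod 48).
Step 4: C = 17^19 mod 65 = 43.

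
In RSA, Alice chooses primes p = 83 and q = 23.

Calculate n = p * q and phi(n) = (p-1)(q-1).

Step 1: n = p * q = 83 * 23 = 1909.
Step 2: phi(n) = (p-1)(q-1) = 82 * 22 = 1804.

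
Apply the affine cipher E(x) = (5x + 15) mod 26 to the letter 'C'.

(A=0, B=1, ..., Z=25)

Step 1: Convert 'C' to number: x = 2.
Step 2: E(2) = (5 * 2 + 15) mod 26 = 25 mod 26 = 25.
Step 3: Convert 25 back to letter: Z.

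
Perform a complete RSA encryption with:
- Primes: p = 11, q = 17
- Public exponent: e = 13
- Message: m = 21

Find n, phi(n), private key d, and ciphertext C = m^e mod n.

Step 1: n = 11 * 17 = 187.
Step 2: phi(n) = (11-1)(17-1) = 10 * 16 = 160.
Step 3: Find d = 13^(-1) mod 160 = 37.
  Verify: 13 * 37 = 481 = 1 (mod 160).
Step 4: C = 21^13 mod 187 = 21.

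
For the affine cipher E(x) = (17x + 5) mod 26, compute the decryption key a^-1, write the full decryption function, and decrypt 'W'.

Step 1: Find a^-1, the modular inverse of 17 mod 26.
Step 2: We need 17 * a^-1 = 1 (mod 26).
Step 3: 17 * 23 = 391 = 15 * 26 + 1, so a^-1 = 23.
Step 4: D(y) = 23(y - 5) mod 26.
Step 5: Apply to 'W' (y = 22): D(22) = 23 * (22 - 5) mod 26 = 23 * 17 mod 26 = 1 -> 'B'.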